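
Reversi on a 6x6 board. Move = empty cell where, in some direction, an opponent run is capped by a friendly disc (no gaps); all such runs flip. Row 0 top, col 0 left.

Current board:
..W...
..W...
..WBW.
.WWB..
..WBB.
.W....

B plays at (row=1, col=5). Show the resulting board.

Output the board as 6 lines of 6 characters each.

Answer: ..W...
..W..B
..WBB.
.WWB..
..WBB.
.W....

Derivation:
Place B at (1,5); scan 8 dirs for brackets.
Dir NW: first cell '.' (not opp) -> no flip
Dir N: first cell '.' (not opp) -> no flip
Dir NE: edge -> no flip
Dir W: first cell '.' (not opp) -> no flip
Dir E: edge -> no flip
Dir SW: opp run (2,4) capped by B -> flip
Dir S: first cell '.' (not opp) -> no flip
Dir SE: edge -> no flip
All flips: (2,4)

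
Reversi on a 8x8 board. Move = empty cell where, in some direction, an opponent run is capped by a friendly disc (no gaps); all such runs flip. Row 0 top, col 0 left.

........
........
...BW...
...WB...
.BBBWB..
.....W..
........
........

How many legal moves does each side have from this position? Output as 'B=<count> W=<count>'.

-- B to move --
(1,3): no bracket -> illegal
(1,4): flips 1 -> legal
(1,5): flips 2 -> legal
(2,2): no bracket -> illegal
(2,5): flips 1 -> legal
(3,2): flips 1 -> legal
(3,5): no bracket -> illegal
(4,6): no bracket -> illegal
(5,3): no bracket -> illegal
(5,4): flips 1 -> legal
(5,6): no bracket -> illegal
(6,4): no bracket -> illegal
(6,5): flips 1 -> legal
(6,6): no bracket -> illegal
B mobility = 6
-- W to move --
(1,2): no bracket -> illegal
(1,3): flips 1 -> legal
(1,4): no bracket -> illegal
(2,2): flips 1 -> legal
(2,5): no bracket -> illegal
(3,0): no bracket -> illegal
(3,1): no bracket -> illegal
(3,2): no bracket -> illegal
(3,5): flips 2 -> legal
(3,6): no bracket -> illegal
(4,0): flips 3 -> legal
(4,6): flips 1 -> legal
(5,0): no bracket -> illegal
(5,1): flips 1 -> legal
(5,2): no bracket -> illegal
(5,3): flips 1 -> legal
(5,4): no bracket -> illegal
(5,6): no bracket -> illegal
W mobility = 7

Answer: B=6 W=7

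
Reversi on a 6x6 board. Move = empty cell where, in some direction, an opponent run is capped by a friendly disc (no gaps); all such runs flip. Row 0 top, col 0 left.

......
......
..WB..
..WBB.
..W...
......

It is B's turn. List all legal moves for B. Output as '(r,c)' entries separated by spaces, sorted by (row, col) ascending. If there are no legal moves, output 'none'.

(1,1): flips 1 -> legal
(1,2): no bracket -> illegal
(1,3): no bracket -> illegal
(2,1): flips 1 -> legal
(3,1): flips 1 -> legal
(4,1): flips 1 -> legal
(4,3): no bracket -> illegal
(5,1): flips 1 -> legal
(5,2): no bracket -> illegal
(5,3): no bracket -> illegal

Answer: (1,1) (2,1) (3,1) (4,1) (5,1)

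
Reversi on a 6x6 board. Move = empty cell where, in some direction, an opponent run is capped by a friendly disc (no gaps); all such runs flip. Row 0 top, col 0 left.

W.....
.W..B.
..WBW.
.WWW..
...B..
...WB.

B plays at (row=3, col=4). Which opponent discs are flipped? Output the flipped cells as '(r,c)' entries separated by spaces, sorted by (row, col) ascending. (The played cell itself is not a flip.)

Dir NW: first cell 'B' (not opp) -> no flip
Dir N: opp run (2,4) capped by B -> flip
Dir NE: first cell '.' (not opp) -> no flip
Dir W: opp run (3,3) (3,2) (3,1), next='.' -> no flip
Dir E: first cell '.' (not opp) -> no flip
Dir SW: first cell 'B' (not opp) -> no flip
Dir S: first cell '.' (not opp) -> no flip
Dir SE: first cell '.' (not opp) -> no flip

Answer: (2,4)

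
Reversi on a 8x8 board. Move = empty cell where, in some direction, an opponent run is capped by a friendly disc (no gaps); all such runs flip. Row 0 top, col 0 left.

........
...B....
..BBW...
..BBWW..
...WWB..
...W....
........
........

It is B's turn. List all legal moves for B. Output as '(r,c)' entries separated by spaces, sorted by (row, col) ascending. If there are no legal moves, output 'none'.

Answer: (1,5) (2,5) (3,6) (4,2) (4,6) (5,4) (5,5) (6,3)

Derivation:
(1,4): no bracket -> illegal
(1,5): flips 1 -> legal
(2,5): flips 2 -> legal
(2,6): no bracket -> illegal
(3,6): flips 2 -> legal
(4,2): flips 2 -> legal
(4,6): flips 2 -> legal
(5,2): no bracket -> illegal
(5,4): flips 1 -> legal
(5,5): flips 1 -> legal
(6,2): no bracket -> illegal
(6,3): flips 2 -> legal
(6,4): no bracket -> illegal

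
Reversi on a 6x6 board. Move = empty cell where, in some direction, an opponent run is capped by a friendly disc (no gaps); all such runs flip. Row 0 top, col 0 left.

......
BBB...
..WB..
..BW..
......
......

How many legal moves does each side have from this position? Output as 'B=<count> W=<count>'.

-- B to move --
(1,3): no bracket -> illegal
(2,1): flips 1 -> legal
(2,4): no bracket -> illegal
(3,1): no bracket -> illegal
(3,4): flips 1 -> legal
(4,2): no bracket -> illegal
(4,3): flips 1 -> legal
(4,4): flips 2 -> legal
B mobility = 4
-- W to move --
(0,0): flips 1 -> legal
(0,1): no bracket -> illegal
(0,2): flips 1 -> legal
(0,3): no bracket -> illegal
(1,3): flips 1 -> legal
(1,4): no bracket -> illegal
(2,0): no bracket -> illegal
(2,1): no bracket -> illegal
(2,4): flips 1 -> legal
(3,1): flips 1 -> legal
(3,4): no bracket -> illegal
(4,1): no bracket -> illegal
(4,2): flips 1 -> legal
(4,3): no bracket -> illegal
W mobility = 6

Answer: B=4 W=6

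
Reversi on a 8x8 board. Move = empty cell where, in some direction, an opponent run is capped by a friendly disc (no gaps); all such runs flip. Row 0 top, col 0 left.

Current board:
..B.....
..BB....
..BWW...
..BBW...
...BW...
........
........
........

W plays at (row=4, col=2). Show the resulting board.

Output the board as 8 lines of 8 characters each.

Place W at (4,2); scan 8 dirs for brackets.
Dir NW: first cell '.' (not opp) -> no flip
Dir N: opp run (3,2) (2,2) (1,2) (0,2), next=edge -> no flip
Dir NE: opp run (3,3) capped by W -> flip
Dir W: first cell '.' (not opp) -> no flip
Dir E: opp run (4,3) capped by W -> flip
Dir SW: first cell '.' (not opp) -> no flip
Dir S: first cell '.' (not opp) -> no flip
Dir SE: first cell '.' (not opp) -> no flip
All flips: (3,3) (4,3)

Answer: ..B.....
..BB....
..BWW...
..BWW...
..WWW...
........
........
........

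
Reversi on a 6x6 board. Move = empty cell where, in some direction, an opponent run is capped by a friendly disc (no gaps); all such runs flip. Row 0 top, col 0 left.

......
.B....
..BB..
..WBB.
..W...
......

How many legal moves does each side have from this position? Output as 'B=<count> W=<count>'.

Answer: B=4 W=4

Derivation:
-- B to move --
(2,1): no bracket -> illegal
(3,1): flips 1 -> legal
(4,1): flips 1 -> legal
(4,3): no bracket -> illegal
(5,1): flips 1 -> legal
(5,2): flips 2 -> legal
(5,3): no bracket -> illegal
B mobility = 4
-- W to move --
(0,0): no bracket -> illegal
(0,1): no bracket -> illegal
(0,2): no bracket -> illegal
(1,0): no bracket -> illegal
(1,2): flips 1 -> legal
(1,3): no bracket -> illegal
(1,4): flips 1 -> legal
(2,0): no bracket -> illegal
(2,1): no bracket -> illegal
(2,4): flips 1 -> legal
(2,5): no bracket -> illegal
(3,1): no bracket -> illegal
(3,5): flips 2 -> legal
(4,3): no bracket -> illegal
(4,4): no bracket -> illegal
(4,5): no bracket -> illegal
W mobility = 4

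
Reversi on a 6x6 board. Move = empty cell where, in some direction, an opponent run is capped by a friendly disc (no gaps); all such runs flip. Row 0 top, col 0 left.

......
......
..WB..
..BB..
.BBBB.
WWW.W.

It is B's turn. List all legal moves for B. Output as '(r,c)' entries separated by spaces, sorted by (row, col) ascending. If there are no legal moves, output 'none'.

(1,1): flips 1 -> legal
(1,2): flips 1 -> legal
(1,3): no bracket -> illegal
(2,1): flips 1 -> legal
(3,1): no bracket -> illegal
(4,0): no bracket -> illegal
(4,5): no bracket -> illegal
(5,3): no bracket -> illegal
(5,5): no bracket -> illegal

Answer: (1,1) (1,2) (2,1)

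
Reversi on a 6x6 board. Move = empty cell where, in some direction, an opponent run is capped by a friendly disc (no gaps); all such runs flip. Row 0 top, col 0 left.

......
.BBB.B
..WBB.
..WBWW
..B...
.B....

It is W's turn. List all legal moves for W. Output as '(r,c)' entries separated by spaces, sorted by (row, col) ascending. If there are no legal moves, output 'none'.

Answer: (0,0) (0,1) (0,2) (0,4) (1,4) (2,5) (4,4) (5,2)

Derivation:
(0,0): flips 1 -> legal
(0,1): flips 2 -> legal
(0,2): flips 3 -> legal
(0,3): no bracket -> illegal
(0,4): flips 1 -> legal
(0,5): no bracket -> illegal
(1,0): no bracket -> illegal
(1,4): flips 2 -> legal
(2,0): no bracket -> illegal
(2,1): no bracket -> illegal
(2,5): flips 2 -> legal
(3,1): no bracket -> illegal
(4,0): no bracket -> illegal
(4,1): no bracket -> illegal
(4,3): no bracket -> illegal
(4,4): flips 1 -> legal
(5,0): no bracket -> illegal
(5,2): flips 1 -> legal
(5,3): no bracket -> illegal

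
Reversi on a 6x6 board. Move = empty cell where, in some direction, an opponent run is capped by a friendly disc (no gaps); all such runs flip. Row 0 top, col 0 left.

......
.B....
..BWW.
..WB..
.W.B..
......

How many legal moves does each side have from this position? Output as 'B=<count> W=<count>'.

Answer: B=6 W=6

Derivation:
-- B to move --
(1,2): no bracket -> illegal
(1,3): flips 1 -> legal
(1,4): no bracket -> illegal
(1,5): flips 1 -> legal
(2,1): flips 1 -> legal
(2,5): flips 2 -> legal
(3,0): no bracket -> illegal
(3,1): flips 1 -> legal
(3,4): no bracket -> illegal
(3,5): no bracket -> illegal
(4,0): no bracket -> illegal
(4,2): flips 1 -> legal
(5,0): no bracket -> illegal
(5,1): no bracket -> illegal
(5,2): no bracket -> illegal
B mobility = 6
-- W to move --
(0,0): no bracket -> illegal
(0,1): no bracket -> illegal
(0,2): no bracket -> illegal
(1,0): no bracket -> illegal
(1,2): flips 1 -> legal
(1,3): no bracket -> illegal
(2,0): no bracket -> illegal
(2,1): flips 1 -> legal
(3,1): no bracket -> illegal
(3,4): flips 1 -> legal
(4,2): flips 1 -> legal
(4,4): no bracket -> illegal
(5,2): no bracket -> illegal
(5,3): flips 2 -> legal
(5,4): flips 1 -> legal
W mobility = 6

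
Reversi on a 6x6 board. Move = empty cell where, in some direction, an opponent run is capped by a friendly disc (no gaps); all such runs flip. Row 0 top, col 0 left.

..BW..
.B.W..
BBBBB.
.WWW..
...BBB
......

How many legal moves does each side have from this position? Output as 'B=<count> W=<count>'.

Answer: B=4 W=10

Derivation:
-- B to move --
(0,4): flips 2 -> legal
(1,2): no bracket -> illegal
(1,4): no bracket -> illegal
(3,0): no bracket -> illegal
(3,4): no bracket -> illegal
(4,0): flips 1 -> legal
(4,1): flips 2 -> legal
(4,2): flips 3 -> legal
B mobility = 4
-- W to move --
(0,0): flips 2 -> legal
(0,1): flips 3 -> legal
(1,0): flips 1 -> legal
(1,2): flips 1 -> legal
(1,4): flips 1 -> legal
(1,5): flips 1 -> legal
(2,5): no bracket -> illegal
(3,0): no bracket -> illegal
(3,4): no bracket -> illegal
(3,5): flips 1 -> legal
(4,2): no bracket -> illegal
(5,2): no bracket -> illegal
(5,3): flips 1 -> legal
(5,4): flips 1 -> legal
(5,5): flips 1 -> legal
W mobility = 10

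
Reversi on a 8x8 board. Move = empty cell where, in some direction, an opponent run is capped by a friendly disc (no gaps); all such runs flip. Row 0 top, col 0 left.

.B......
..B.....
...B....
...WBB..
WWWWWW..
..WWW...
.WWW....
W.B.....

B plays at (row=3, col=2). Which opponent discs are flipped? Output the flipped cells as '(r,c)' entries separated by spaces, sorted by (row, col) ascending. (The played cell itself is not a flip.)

Answer: (3,3) (4,2) (5,2) (6,2)

Derivation:
Dir NW: first cell '.' (not opp) -> no flip
Dir N: first cell '.' (not opp) -> no flip
Dir NE: first cell 'B' (not opp) -> no flip
Dir W: first cell '.' (not opp) -> no flip
Dir E: opp run (3,3) capped by B -> flip
Dir SW: opp run (4,1), next='.' -> no flip
Dir S: opp run (4,2) (5,2) (6,2) capped by B -> flip
Dir SE: opp run (4,3) (5,4), next='.' -> no flip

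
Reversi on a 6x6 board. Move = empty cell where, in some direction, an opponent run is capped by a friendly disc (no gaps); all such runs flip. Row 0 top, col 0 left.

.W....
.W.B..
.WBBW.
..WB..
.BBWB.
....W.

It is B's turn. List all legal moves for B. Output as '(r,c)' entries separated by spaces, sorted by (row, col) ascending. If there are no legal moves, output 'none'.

Answer: (0,0) (1,5) (2,0) (2,5) (3,1) (3,5) (5,3)

Derivation:
(0,0): flips 1 -> legal
(0,2): no bracket -> illegal
(1,0): no bracket -> illegal
(1,2): no bracket -> illegal
(1,4): no bracket -> illegal
(1,5): flips 1 -> legal
(2,0): flips 1 -> legal
(2,5): flips 1 -> legal
(3,0): no bracket -> illegal
(3,1): flips 1 -> legal
(3,4): no bracket -> illegal
(3,5): flips 1 -> legal
(4,5): no bracket -> illegal
(5,2): no bracket -> illegal
(5,3): flips 1 -> legal
(5,5): no bracket -> illegal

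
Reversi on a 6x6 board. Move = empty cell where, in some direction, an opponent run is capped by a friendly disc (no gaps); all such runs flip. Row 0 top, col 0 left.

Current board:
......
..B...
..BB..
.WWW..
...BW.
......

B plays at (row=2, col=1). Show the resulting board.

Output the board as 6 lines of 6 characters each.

Place B at (2,1); scan 8 dirs for brackets.
Dir NW: first cell '.' (not opp) -> no flip
Dir N: first cell '.' (not opp) -> no flip
Dir NE: first cell 'B' (not opp) -> no flip
Dir W: first cell '.' (not opp) -> no flip
Dir E: first cell 'B' (not opp) -> no flip
Dir SW: first cell '.' (not opp) -> no flip
Dir S: opp run (3,1), next='.' -> no flip
Dir SE: opp run (3,2) capped by B -> flip
All flips: (3,2)

Answer: ......
..B...
.BBB..
.WBW..
...BW.
......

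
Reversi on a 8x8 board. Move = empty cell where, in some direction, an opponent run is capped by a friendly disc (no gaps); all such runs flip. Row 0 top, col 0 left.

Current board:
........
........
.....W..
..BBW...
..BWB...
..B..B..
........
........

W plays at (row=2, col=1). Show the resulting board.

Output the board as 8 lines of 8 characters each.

Answer: ........
........
.W...W..
..WBW...
..BWB...
..B..B..
........
........

Derivation:
Place W at (2,1); scan 8 dirs for brackets.
Dir NW: first cell '.' (not opp) -> no flip
Dir N: first cell '.' (not opp) -> no flip
Dir NE: first cell '.' (not opp) -> no flip
Dir W: first cell '.' (not opp) -> no flip
Dir E: first cell '.' (not opp) -> no flip
Dir SW: first cell '.' (not opp) -> no flip
Dir S: first cell '.' (not opp) -> no flip
Dir SE: opp run (3,2) capped by W -> flip
All flips: (3,2)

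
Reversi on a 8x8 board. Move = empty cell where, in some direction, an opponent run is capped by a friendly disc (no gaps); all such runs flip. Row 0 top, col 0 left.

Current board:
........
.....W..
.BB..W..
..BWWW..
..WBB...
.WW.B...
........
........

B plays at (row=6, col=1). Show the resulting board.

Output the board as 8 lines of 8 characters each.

Place B at (6,1); scan 8 dirs for brackets.
Dir NW: first cell '.' (not opp) -> no flip
Dir N: opp run (5,1), next='.' -> no flip
Dir NE: opp run (5,2) capped by B -> flip
Dir W: first cell '.' (not opp) -> no flip
Dir E: first cell '.' (not opp) -> no flip
Dir SW: first cell '.' (not opp) -> no flip
Dir S: first cell '.' (not opp) -> no flip
Dir SE: first cell '.' (not opp) -> no flip
All flips: (5,2)

Answer: ........
.....W..
.BB..W..
..BWWW..
..WBB...
.WB.B...
.B......
........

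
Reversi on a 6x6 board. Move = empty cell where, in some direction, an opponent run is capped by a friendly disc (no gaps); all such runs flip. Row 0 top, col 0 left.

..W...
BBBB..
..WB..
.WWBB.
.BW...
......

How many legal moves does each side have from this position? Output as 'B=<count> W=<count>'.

Answer: B=6 W=10

Derivation:
-- B to move --
(0,1): no bracket -> illegal
(0,3): no bracket -> illegal
(2,0): no bracket -> illegal
(2,1): flips 2 -> legal
(3,0): flips 2 -> legal
(4,0): flips 2 -> legal
(4,3): flips 1 -> legal
(5,1): flips 1 -> legal
(5,2): flips 3 -> legal
(5,3): no bracket -> illegal
B mobility = 6
-- W to move --
(0,0): flips 1 -> legal
(0,1): no bracket -> illegal
(0,3): no bracket -> illegal
(0,4): flips 1 -> legal
(1,4): flips 1 -> legal
(2,0): flips 1 -> legal
(2,1): no bracket -> illegal
(2,4): flips 3 -> legal
(2,5): no bracket -> illegal
(3,0): no bracket -> illegal
(3,5): flips 2 -> legal
(4,0): flips 1 -> legal
(4,3): no bracket -> illegal
(4,4): flips 1 -> legal
(4,5): no bracket -> illegal
(5,0): flips 1 -> legal
(5,1): flips 1 -> legal
(5,2): no bracket -> illegal
W mobility = 10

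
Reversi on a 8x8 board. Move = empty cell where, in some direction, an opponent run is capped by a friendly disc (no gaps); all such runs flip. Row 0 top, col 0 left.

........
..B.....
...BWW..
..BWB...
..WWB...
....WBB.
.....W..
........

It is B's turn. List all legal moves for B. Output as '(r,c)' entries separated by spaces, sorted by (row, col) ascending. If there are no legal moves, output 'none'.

Answer: (1,4) (1,6) (2,2) (2,6) (4,1) (5,2) (5,3) (6,4) (7,4) (7,5) (7,6)

Derivation:
(1,3): no bracket -> illegal
(1,4): flips 1 -> legal
(1,5): no bracket -> illegal
(1,6): flips 1 -> legal
(2,2): flips 1 -> legal
(2,6): flips 2 -> legal
(3,1): no bracket -> illegal
(3,5): no bracket -> illegal
(3,6): no bracket -> illegal
(4,1): flips 2 -> legal
(4,5): no bracket -> illegal
(5,1): no bracket -> illegal
(5,2): flips 2 -> legal
(5,3): flips 3 -> legal
(6,3): no bracket -> illegal
(6,4): flips 1 -> legal
(6,6): no bracket -> illegal
(7,4): flips 1 -> legal
(7,5): flips 1 -> legal
(7,6): flips 3 -> legal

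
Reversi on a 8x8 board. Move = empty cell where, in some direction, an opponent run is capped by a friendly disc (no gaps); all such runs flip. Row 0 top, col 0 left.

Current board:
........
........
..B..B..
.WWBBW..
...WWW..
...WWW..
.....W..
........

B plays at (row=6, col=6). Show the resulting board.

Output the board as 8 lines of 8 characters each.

Answer: ........
........
..B..B..
.WWBBW..
...WBW..
...WWB..
.....WB.
........

Derivation:
Place B at (6,6); scan 8 dirs for brackets.
Dir NW: opp run (5,5) (4,4) capped by B -> flip
Dir N: first cell '.' (not opp) -> no flip
Dir NE: first cell '.' (not opp) -> no flip
Dir W: opp run (6,5), next='.' -> no flip
Dir E: first cell '.' (not opp) -> no flip
Dir SW: first cell '.' (not opp) -> no flip
Dir S: first cell '.' (not opp) -> no flip
Dir SE: first cell '.' (not opp) -> no flip
All flips: (4,4) (5,5)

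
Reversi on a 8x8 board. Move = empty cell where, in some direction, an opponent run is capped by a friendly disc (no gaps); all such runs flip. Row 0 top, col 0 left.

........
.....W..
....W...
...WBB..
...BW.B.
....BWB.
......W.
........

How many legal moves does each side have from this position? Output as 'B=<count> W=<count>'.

-- B to move --
(0,4): no bracket -> illegal
(0,5): no bracket -> illegal
(0,6): no bracket -> illegal
(1,3): flips 1 -> legal
(1,4): flips 1 -> legal
(1,6): no bracket -> illegal
(2,2): no bracket -> illegal
(2,3): flips 1 -> legal
(2,5): no bracket -> illegal
(2,6): no bracket -> illegal
(3,2): flips 1 -> legal
(4,2): no bracket -> illegal
(4,5): flips 1 -> legal
(5,3): flips 1 -> legal
(5,7): no bracket -> illegal
(6,4): flips 1 -> legal
(6,5): no bracket -> illegal
(6,7): no bracket -> illegal
(7,5): no bracket -> illegal
(7,6): flips 1 -> legal
(7,7): no bracket -> illegal
B mobility = 8
-- W to move --
(2,3): no bracket -> illegal
(2,5): no bracket -> illegal
(2,6): flips 1 -> legal
(3,2): no bracket -> illegal
(3,6): flips 4 -> legal
(3,7): flips 1 -> legal
(4,2): flips 1 -> legal
(4,5): no bracket -> illegal
(4,7): no bracket -> illegal
(5,2): no bracket -> illegal
(5,3): flips 2 -> legal
(5,7): flips 3 -> legal
(6,3): no bracket -> illegal
(6,4): flips 1 -> legal
(6,5): no bracket -> illegal
(6,7): no bracket -> illegal
W mobility = 7

Answer: B=8 W=7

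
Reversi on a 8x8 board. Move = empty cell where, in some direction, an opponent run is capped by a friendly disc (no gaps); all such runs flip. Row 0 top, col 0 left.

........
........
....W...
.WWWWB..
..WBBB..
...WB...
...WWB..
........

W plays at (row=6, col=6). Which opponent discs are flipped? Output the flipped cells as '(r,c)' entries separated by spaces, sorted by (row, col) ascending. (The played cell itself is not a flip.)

Answer: (6,5)

Derivation:
Dir NW: first cell '.' (not opp) -> no flip
Dir N: first cell '.' (not opp) -> no flip
Dir NE: first cell '.' (not opp) -> no flip
Dir W: opp run (6,5) capped by W -> flip
Dir E: first cell '.' (not opp) -> no flip
Dir SW: first cell '.' (not opp) -> no flip
Dir S: first cell '.' (not opp) -> no flip
Dir SE: first cell '.' (not opp) -> no flip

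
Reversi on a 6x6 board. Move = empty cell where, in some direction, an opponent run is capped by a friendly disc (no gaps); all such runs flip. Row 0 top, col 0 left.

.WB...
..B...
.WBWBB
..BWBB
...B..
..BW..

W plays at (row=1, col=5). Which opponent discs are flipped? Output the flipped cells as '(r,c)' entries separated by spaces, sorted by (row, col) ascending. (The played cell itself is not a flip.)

Answer: (2,4)

Derivation:
Dir NW: first cell '.' (not opp) -> no flip
Dir N: first cell '.' (not opp) -> no flip
Dir NE: edge -> no flip
Dir W: first cell '.' (not opp) -> no flip
Dir E: edge -> no flip
Dir SW: opp run (2,4) capped by W -> flip
Dir S: opp run (2,5) (3,5), next='.' -> no flip
Dir SE: edge -> no flip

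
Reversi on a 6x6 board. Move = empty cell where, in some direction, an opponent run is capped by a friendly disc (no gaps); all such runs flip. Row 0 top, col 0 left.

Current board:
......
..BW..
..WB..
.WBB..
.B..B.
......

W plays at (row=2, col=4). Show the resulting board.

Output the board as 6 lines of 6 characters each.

Place W at (2,4); scan 8 dirs for brackets.
Dir NW: first cell 'W' (not opp) -> no flip
Dir N: first cell '.' (not opp) -> no flip
Dir NE: first cell '.' (not opp) -> no flip
Dir W: opp run (2,3) capped by W -> flip
Dir E: first cell '.' (not opp) -> no flip
Dir SW: opp run (3,3), next='.' -> no flip
Dir S: first cell '.' (not opp) -> no flip
Dir SE: first cell '.' (not opp) -> no flip
All flips: (2,3)

Answer: ......
..BW..
..WWW.
.WBB..
.B..B.
......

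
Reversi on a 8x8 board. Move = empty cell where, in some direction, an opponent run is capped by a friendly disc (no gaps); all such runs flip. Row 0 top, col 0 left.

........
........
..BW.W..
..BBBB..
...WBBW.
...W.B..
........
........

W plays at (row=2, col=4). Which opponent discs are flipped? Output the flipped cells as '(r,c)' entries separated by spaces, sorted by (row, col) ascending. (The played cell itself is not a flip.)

Answer: (3,5)

Derivation:
Dir NW: first cell '.' (not opp) -> no flip
Dir N: first cell '.' (not opp) -> no flip
Dir NE: first cell '.' (not opp) -> no flip
Dir W: first cell 'W' (not opp) -> no flip
Dir E: first cell 'W' (not opp) -> no flip
Dir SW: opp run (3,3), next='.' -> no flip
Dir S: opp run (3,4) (4,4), next='.' -> no flip
Dir SE: opp run (3,5) capped by W -> flip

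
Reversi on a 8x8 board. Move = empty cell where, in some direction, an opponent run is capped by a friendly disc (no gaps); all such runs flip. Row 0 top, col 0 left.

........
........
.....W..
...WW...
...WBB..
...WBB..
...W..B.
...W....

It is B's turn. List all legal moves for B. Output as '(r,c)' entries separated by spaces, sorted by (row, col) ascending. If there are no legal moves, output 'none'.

(1,4): no bracket -> illegal
(1,5): no bracket -> illegal
(1,6): no bracket -> illegal
(2,2): flips 1 -> legal
(2,3): flips 1 -> legal
(2,4): flips 1 -> legal
(2,6): no bracket -> illegal
(3,2): flips 1 -> legal
(3,5): no bracket -> illegal
(3,6): no bracket -> illegal
(4,2): flips 1 -> legal
(5,2): flips 1 -> legal
(6,2): flips 1 -> legal
(6,4): no bracket -> illegal
(7,2): flips 1 -> legal
(7,4): no bracket -> illegal

Answer: (2,2) (2,3) (2,4) (3,2) (4,2) (5,2) (6,2) (7,2)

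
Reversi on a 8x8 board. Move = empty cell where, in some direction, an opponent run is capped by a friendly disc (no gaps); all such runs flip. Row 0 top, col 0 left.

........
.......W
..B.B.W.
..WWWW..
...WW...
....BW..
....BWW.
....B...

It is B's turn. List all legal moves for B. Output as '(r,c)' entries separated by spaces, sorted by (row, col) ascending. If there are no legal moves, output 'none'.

(0,6): no bracket -> illegal
(0,7): no bracket -> illegal
(1,5): no bracket -> illegal
(1,6): no bracket -> illegal
(2,1): flips 2 -> legal
(2,3): no bracket -> illegal
(2,5): no bracket -> illegal
(2,7): no bracket -> illegal
(3,1): no bracket -> illegal
(3,6): no bracket -> illegal
(3,7): no bracket -> illegal
(4,1): no bracket -> illegal
(4,2): flips 2 -> legal
(4,5): no bracket -> illegal
(4,6): flips 2 -> legal
(5,2): no bracket -> illegal
(5,3): no bracket -> illegal
(5,6): flips 2 -> legal
(5,7): no bracket -> illegal
(6,7): flips 2 -> legal
(7,5): no bracket -> illegal
(7,6): flips 1 -> legal
(7,7): flips 4 -> legal

Answer: (2,1) (4,2) (4,6) (5,6) (6,7) (7,6) (7,7)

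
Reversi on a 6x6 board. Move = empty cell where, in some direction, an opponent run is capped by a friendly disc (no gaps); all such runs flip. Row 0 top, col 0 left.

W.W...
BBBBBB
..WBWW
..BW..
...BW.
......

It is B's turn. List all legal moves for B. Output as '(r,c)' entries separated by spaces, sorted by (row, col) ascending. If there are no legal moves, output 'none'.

Answer: (2,1) (3,1) (3,4) (3,5) (4,2) (4,5) (5,5)

Derivation:
(0,1): no bracket -> illegal
(0,3): no bracket -> illegal
(2,1): flips 1 -> legal
(3,1): flips 1 -> legal
(3,4): flips 2 -> legal
(3,5): flips 2 -> legal
(4,2): flips 2 -> legal
(4,5): flips 1 -> legal
(5,3): no bracket -> illegal
(5,4): no bracket -> illegal
(5,5): flips 3 -> legal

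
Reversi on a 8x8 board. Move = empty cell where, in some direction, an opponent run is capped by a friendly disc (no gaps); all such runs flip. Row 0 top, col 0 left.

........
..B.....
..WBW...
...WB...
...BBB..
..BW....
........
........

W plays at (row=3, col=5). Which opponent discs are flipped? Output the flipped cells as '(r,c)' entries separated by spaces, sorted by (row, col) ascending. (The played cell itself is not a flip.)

Dir NW: first cell 'W' (not opp) -> no flip
Dir N: first cell '.' (not opp) -> no flip
Dir NE: first cell '.' (not opp) -> no flip
Dir W: opp run (3,4) capped by W -> flip
Dir E: first cell '.' (not opp) -> no flip
Dir SW: opp run (4,4) capped by W -> flip
Dir S: opp run (4,5), next='.' -> no flip
Dir SE: first cell '.' (not opp) -> no flip

Answer: (3,4) (4,4)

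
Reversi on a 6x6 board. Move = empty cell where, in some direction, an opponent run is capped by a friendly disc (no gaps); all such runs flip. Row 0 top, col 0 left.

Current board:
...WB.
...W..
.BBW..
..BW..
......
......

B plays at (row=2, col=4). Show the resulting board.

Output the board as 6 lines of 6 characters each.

Place B at (2,4); scan 8 dirs for brackets.
Dir NW: opp run (1,3), next='.' -> no flip
Dir N: first cell '.' (not opp) -> no flip
Dir NE: first cell '.' (not opp) -> no flip
Dir W: opp run (2,3) capped by B -> flip
Dir E: first cell '.' (not opp) -> no flip
Dir SW: opp run (3,3), next='.' -> no flip
Dir S: first cell '.' (not opp) -> no flip
Dir SE: first cell '.' (not opp) -> no flip
All flips: (2,3)

Answer: ...WB.
...W..
.BBBB.
..BW..
......
......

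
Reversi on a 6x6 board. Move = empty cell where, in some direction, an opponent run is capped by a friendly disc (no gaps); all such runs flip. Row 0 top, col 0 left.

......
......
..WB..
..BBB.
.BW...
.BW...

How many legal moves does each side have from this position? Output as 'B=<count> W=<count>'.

Answer: B=5 W=5

Derivation:
-- B to move --
(1,1): flips 1 -> legal
(1,2): flips 1 -> legal
(1,3): no bracket -> illegal
(2,1): flips 1 -> legal
(3,1): no bracket -> illegal
(4,3): flips 1 -> legal
(5,3): flips 1 -> legal
B mobility = 5
-- W to move --
(1,2): no bracket -> illegal
(1,3): no bracket -> illegal
(1,4): no bracket -> illegal
(2,1): no bracket -> illegal
(2,4): flips 2 -> legal
(2,5): no bracket -> illegal
(3,0): flips 1 -> legal
(3,1): no bracket -> illegal
(3,5): no bracket -> illegal
(4,0): flips 1 -> legal
(4,3): no bracket -> illegal
(4,4): flips 1 -> legal
(4,5): no bracket -> illegal
(5,0): flips 1 -> legal
W mobility = 5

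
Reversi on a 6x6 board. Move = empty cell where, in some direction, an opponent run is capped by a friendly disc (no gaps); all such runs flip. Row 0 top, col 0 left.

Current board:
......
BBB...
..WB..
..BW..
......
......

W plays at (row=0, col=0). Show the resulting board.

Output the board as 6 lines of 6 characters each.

Place W at (0,0); scan 8 dirs for brackets.
Dir NW: edge -> no flip
Dir N: edge -> no flip
Dir NE: edge -> no flip
Dir W: edge -> no flip
Dir E: first cell '.' (not opp) -> no flip
Dir SW: edge -> no flip
Dir S: opp run (1,0), next='.' -> no flip
Dir SE: opp run (1,1) capped by W -> flip
All flips: (1,1)

Answer: W.....
BWB...
..WB..
..BW..
......
......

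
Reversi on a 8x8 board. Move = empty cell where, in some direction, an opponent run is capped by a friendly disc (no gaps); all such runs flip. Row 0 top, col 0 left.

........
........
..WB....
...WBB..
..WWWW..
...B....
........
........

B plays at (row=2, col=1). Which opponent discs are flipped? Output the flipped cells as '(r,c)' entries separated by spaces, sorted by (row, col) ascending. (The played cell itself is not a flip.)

Dir NW: first cell '.' (not opp) -> no flip
Dir N: first cell '.' (not opp) -> no flip
Dir NE: first cell '.' (not opp) -> no flip
Dir W: first cell '.' (not opp) -> no flip
Dir E: opp run (2,2) capped by B -> flip
Dir SW: first cell '.' (not opp) -> no flip
Dir S: first cell '.' (not opp) -> no flip
Dir SE: first cell '.' (not opp) -> no flip

Answer: (2,2)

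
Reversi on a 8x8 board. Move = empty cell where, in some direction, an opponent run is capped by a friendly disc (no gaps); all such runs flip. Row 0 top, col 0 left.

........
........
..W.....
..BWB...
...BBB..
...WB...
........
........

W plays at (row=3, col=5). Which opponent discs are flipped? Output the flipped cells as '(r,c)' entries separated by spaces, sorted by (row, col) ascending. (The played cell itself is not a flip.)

Dir NW: first cell '.' (not opp) -> no flip
Dir N: first cell '.' (not opp) -> no flip
Dir NE: first cell '.' (not opp) -> no flip
Dir W: opp run (3,4) capped by W -> flip
Dir E: first cell '.' (not opp) -> no flip
Dir SW: opp run (4,4) capped by W -> flip
Dir S: opp run (4,5), next='.' -> no flip
Dir SE: first cell '.' (not opp) -> no flip

Answer: (3,4) (4,4)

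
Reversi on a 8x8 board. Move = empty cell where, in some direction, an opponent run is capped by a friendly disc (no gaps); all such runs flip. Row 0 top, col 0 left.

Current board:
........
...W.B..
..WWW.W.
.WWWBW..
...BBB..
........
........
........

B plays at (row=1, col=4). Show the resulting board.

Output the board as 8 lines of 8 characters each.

Place B at (1,4); scan 8 dirs for brackets.
Dir NW: first cell '.' (not opp) -> no flip
Dir N: first cell '.' (not opp) -> no flip
Dir NE: first cell '.' (not opp) -> no flip
Dir W: opp run (1,3), next='.' -> no flip
Dir E: first cell 'B' (not opp) -> no flip
Dir SW: opp run (2,3) (3,2), next='.' -> no flip
Dir S: opp run (2,4) capped by B -> flip
Dir SE: first cell '.' (not opp) -> no flip
All flips: (2,4)

Answer: ........
...WBB..
..WWB.W.
.WWWBW..
...BBB..
........
........
........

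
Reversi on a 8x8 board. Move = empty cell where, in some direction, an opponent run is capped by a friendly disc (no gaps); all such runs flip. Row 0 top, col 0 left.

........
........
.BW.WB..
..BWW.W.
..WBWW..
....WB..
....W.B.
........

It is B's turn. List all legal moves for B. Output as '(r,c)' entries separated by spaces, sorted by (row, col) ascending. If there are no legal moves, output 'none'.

(1,1): flips 3 -> legal
(1,2): flips 1 -> legal
(1,3): no bracket -> illegal
(1,4): no bracket -> illegal
(1,5): no bracket -> illegal
(2,3): flips 3 -> legal
(2,6): no bracket -> illegal
(2,7): no bracket -> illegal
(3,1): no bracket -> illegal
(3,5): flips 3 -> legal
(3,7): no bracket -> illegal
(4,1): flips 1 -> legal
(4,6): flips 2 -> legal
(4,7): flips 1 -> legal
(5,1): no bracket -> illegal
(5,2): flips 1 -> legal
(5,3): flips 1 -> legal
(5,6): no bracket -> illegal
(6,3): no bracket -> illegal
(6,5): flips 1 -> legal
(7,3): flips 1 -> legal
(7,4): no bracket -> illegal
(7,5): no bracket -> illegal

Answer: (1,1) (1,2) (2,3) (3,5) (4,1) (4,6) (4,7) (5,2) (5,3) (6,5) (7,3)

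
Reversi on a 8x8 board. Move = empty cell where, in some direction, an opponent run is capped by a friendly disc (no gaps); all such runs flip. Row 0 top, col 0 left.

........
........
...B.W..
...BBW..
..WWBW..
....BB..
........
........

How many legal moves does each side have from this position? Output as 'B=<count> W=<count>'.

-- B to move --
(1,4): no bracket -> illegal
(1,5): flips 3 -> legal
(1,6): flips 1 -> legal
(2,4): no bracket -> illegal
(2,6): flips 1 -> legal
(3,1): no bracket -> illegal
(3,2): flips 1 -> legal
(3,6): flips 2 -> legal
(4,1): flips 2 -> legal
(4,6): flips 1 -> legal
(5,1): flips 1 -> legal
(5,2): flips 1 -> legal
(5,3): flips 1 -> legal
(5,6): flips 1 -> legal
B mobility = 11
-- W to move --
(1,2): flips 2 -> legal
(1,3): flips 2 -> legal
(1,4): no bracket -> illegal
(2,2): no bracket -> illegal
(2,4): flips 1 -> legal
(3,2): flips 2 -> legal
(4,6): no bracket -> illegal
(5,3): flips 1 -> legal
(5,6): no bracket -> illegal
(6,3): flips 1 -> legal
(6,4): no bracket -> illegal
(6,5): flips 2 -> legal
(6,6): no bracket -> illegal
W mobility = 7

Answer: B=11 W=7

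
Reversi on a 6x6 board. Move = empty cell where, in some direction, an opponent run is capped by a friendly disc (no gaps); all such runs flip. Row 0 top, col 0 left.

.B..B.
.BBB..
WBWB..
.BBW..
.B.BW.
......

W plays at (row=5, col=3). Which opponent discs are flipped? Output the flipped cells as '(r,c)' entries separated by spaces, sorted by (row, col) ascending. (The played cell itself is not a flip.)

Dir NW: first cell '.' (not opp) -> no flip
Dir N: opp run (4,3) capped by W -> flip
Dir NE: first cell 'W' (not opp) -> no flip
Dir W: first cell '.' (not opp) -> no flip
Dir E: first cell '.' (not opp) -> no flip
Dir SW: edge -> no flip
Dir S: edge -> no flip
Dir SE: edge -> no flip

Answer: (4,3)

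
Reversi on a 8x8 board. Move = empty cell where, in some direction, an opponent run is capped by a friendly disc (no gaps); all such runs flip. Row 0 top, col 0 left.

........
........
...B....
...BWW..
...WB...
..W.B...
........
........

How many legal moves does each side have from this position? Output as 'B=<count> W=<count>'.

Answer: B=7 W=7

Derivation:
-- B to move --
(2,4): flips 1 -> legal
(2,5): no bracket -> illegal
(2,6): flips 1 -> legal
(3,2): flips 1 -> legal
(3,6): flips 2 -> legal
(4,1): no bracket -> illegal
(4,2): flips 1 -> legal
(4,5): flips 1 -> legal
(4,6): no bracket -> illegal
(5,1): no bracket -> illegal
(5,3): flips 1 -> legal
(6,1): no bracket -> illegal
(6,2): no bracket -> illegal
(6,3): no bracket -> illegal
B mobility = 7
-- W to move --
(1,2): flips 1 -> legal
(1,3): flips 2 -> legal
(1,4): no bracket -> illegal
(2,2): no bracket -> illegal
(2,4): no bracket -> illegal
(3,2): flips 1 -> legal
(4,2): no bracket -> illegal
(4,5): flips 1 -> legal
(5,3): flips 1 -> legal
(5,5): no bracket -> illegal
(6,3): no bracket -> illegal
(6,4): flips 2 -> legal
(6,5): flips 1 -> legal
W mobility = 7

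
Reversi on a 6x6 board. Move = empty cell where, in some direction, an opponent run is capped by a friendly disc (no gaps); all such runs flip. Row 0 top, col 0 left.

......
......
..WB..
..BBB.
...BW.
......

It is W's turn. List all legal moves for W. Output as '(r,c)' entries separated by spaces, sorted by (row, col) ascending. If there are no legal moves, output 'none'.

Answer: (2,4) (4,2)

Derivation:
(1,2): no bracket -> illegal
(1,3): no bracket -> illegal
(1,4): no bracket -> illegal
(2,1): no bracket -> illegal
(2,4): flips 2 -> legal
(2,5): no bracket -> illegal
(3,1): no bracket -> illegal
(3,5): no bracket -> illegal
(4,1): no bracket -> illegal
(4,2): flips 2 -> legal
(4,5): no bracket -> illegal
(5,2): no bracket -> illegal
(5,3): no bracket -> illegal
(5,4): no bracket -> illegal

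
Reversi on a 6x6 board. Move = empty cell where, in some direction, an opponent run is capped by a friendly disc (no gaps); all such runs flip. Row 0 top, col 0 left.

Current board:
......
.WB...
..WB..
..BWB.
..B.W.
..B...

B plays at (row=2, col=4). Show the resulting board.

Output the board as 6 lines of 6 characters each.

Place B at (2,4); scan 8 dirs for brackets.
Dir NW: first cell '.' (not opp) -> no flip
Dir N: first cell '.' (not opp) -> no flip
Dir NE: first cell '.' (not opp) -> no flip
Dir W: first cell 'B' (not opp) -> no flip
Dir E: first cell '.' (not opp) -> no flip
Dir SW: opp run (3,3) capped by B -> flip
Dir S: first cell 'B' (not opp) -> no flip
Dir SE: first cell '.' (not opp) -> no flip
All flips: (3,3)

Answer: ......
.WB...
..WBB.
..BBB.
..B.W.
..B...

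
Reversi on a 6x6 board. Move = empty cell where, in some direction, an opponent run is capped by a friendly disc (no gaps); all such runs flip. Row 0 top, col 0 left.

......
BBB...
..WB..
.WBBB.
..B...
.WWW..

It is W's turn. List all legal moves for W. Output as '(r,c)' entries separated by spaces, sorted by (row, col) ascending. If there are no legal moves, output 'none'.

(0,0): flips 1 -> legal
(0,1): no bracket -> illegal
(0,2): flips 1 -> legal
(0,3): no bracket -> illegal
(1,3): no bracket -> illegal
(1,4): no bracket -> illegal
(2,0): no bracket -> illegal
(2,1): no bracket -> illegal
(2,4): flips 3 -> legal
(2,5): no bracket -> illegal
(3,5): flips 3 -> legal
(4,1): no bracket -> illegal
(4,3): no bracket -> illegal
(4,4): flips 1 -> legal
(4,5): no bracket -> illegal

Answer: (0,0) (0,2) (2,4) (3,5) (4,4)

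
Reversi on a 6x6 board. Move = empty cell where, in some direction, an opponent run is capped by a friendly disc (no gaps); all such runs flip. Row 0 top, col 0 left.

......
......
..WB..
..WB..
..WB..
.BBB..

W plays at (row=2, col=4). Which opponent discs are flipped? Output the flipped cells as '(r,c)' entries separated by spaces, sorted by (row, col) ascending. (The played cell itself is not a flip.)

Answer: (2,3) (3,3)

Derivation:
Dir NW: first cell '.' (not opp) -> no flip
Dir N: first cell '.' (not opp) -> no flip
Dir NE: first cell '.' (not opp) -> no flip
Dir W: opp run (2,3) capped by W -> flip
Dir E: first cell '.' (not opp) -> no flip
Dir SW: opp run (3,3) capped by W -> flip
Dir S: first cell '.' (not opp) -> no flip
Dir SE: first cell '.' (not opp) -> no flip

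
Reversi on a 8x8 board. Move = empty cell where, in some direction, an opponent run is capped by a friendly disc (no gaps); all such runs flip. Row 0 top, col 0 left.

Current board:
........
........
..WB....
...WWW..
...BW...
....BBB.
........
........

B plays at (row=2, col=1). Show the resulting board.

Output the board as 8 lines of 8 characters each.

Place B at (2,1); scan 8 dirs for brackets.
Dir NW: first cell '.' (not opp) -> no flip
Dir N: first cell '.' (not opp) -> no flip
Dir NE: first cell '.' (not opp) -> no flip
Dir W: first cell '.' (not opp) -> no flip
Dir E: opp run (2,2) capped by B -> flip
Dir SW: first cell '.' (not opp) -> no flip
Dir S: first cell '.' (not opp) -> no flip
Dir SE: first cell '.' (not opp) -> no flip
All flips: (2,2)

Answer: ........
........
.BBB....
...WWW..
...BW...
....BBB.
........
........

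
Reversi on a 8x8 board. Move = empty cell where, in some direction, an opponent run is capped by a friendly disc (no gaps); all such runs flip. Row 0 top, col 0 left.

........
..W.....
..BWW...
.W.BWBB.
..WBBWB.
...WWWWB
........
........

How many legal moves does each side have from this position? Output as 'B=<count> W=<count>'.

Answer: B=14 W=10

Derivation:
-- B to move --
(0,1): no bracket -> illegal
(0,2): flips 1 -> legal
(0,3): no bracket -> illegal
(1,1): no bracket -> illegal
(1,3): flips 2 -> legal
(1,4): flips 2 -> legal
(1,5): flips 1 -> legal
(2,0): no bracket -> illegal
(2,1): no bracket -> illegal
(2,5): flips 3 -> legal
(3,0): no bracket -> illegal
(3,2): no bracket -> illegal
(4,0): flips 1 -> legal
(4,1): flips 1 -> legal
(4,7): no bracket -> illegal
(5,1): flips 1 -> legal
(5,2): flips 4 -> legal
(6,2): flips 1 -> legal
(6,3): flips 3 -> legal
(6,4): flips 2 -> legal
(6,5): flips 3 -> legal
(6,6): flips 2 -> legal
(6,7): no bracket -> illegal
B mobility = 14
-- W to move --
(1,1): flips 3 -> legal
(1,3): flips 1 -> legal
(2,1): flips 1 -> legal
(2,5): flips 1 -> legal
(2,6): flips 4 -> legal
(2,7): flips 1 -> legal
(3,2): flips 3 -> legal
(3,7): flips 3 -> legal
(4,7): flips 1 -> legal
(5,2): flips 1 -> legal
(6,6): no bracket -> illegal
(6,7): no bracket -> illegal
W mobility = 10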